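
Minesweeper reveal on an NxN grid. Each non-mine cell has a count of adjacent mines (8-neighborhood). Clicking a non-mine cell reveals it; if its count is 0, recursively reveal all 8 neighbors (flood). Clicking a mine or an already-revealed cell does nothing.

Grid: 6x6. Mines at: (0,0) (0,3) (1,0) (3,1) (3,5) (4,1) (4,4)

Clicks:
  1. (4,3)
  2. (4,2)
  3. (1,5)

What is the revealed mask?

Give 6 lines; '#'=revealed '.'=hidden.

Click 1 (4,3) count=1: revealed 1 new [(4,3)] -> total=1
Click 2 (4,2) count=2: revealed 1 new [(4,2)] -> total=2
Click 3 (1,5) count=0: revealed 6 new [(0,4) (0,5) (1,4) (1,5) (2,4) (2,5)] -> total=8

Answer: ....##
....##
....##
......
..##..
......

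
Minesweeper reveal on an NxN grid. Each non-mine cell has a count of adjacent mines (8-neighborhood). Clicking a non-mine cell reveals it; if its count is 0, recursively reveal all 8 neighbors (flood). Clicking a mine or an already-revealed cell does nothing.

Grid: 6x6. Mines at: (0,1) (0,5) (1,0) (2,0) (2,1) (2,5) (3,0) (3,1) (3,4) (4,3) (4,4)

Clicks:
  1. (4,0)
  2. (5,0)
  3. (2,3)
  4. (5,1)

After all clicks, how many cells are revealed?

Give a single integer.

Click 1 (4,0) count=2: revealed 1 new [(4,0)] -> total=1
Click 2 (5,0) count=0: revealed 5 new [(4,1) (4,2) (5,0) (5,1) (5,2)] -> total=6
Click 3 (2,3) count=1: revealed 1 new [(2,3)] -> total=7
Click 4 (5,1) count=0: revealed 0 new [(none)] -> total=7

Answer: 7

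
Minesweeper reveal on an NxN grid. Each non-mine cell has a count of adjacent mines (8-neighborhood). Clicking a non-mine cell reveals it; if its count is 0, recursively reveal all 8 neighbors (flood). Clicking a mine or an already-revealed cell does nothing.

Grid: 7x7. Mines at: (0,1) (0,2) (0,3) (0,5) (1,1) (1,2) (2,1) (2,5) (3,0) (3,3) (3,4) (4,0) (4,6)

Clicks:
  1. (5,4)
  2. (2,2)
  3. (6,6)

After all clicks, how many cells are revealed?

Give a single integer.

Click 1 (5,4) count=0: revealed 19 new [(4,1) (4,2) (4,3) (4,4) (4,5) (5,0) (5,1) (5,2) (5,3) (5,4) (5,5) (5,6) (6,0) (6,1) (6,2) (6,3) (6,4) (6,5) (6,6)] -> total=19
Click 2 (2,2) count=4: revealed 1 new [(2,2)] -> total=20
Click 3 (6,6) count=0: revealed 0 new [(none)] -> total=20

Answer: 20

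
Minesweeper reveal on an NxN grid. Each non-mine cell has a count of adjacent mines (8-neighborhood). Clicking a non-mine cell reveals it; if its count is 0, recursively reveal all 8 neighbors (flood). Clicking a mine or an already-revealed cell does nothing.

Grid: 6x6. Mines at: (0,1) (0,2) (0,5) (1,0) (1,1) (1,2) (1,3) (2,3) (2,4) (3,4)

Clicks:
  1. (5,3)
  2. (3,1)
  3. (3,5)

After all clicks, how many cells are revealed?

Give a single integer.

Click 1 (5,3) count=0: revealed 19 new [(2,0) (2,1) (2,2) (3,0) (3,1) (3,2) (3,3) (4,0) (4,1) (4,2) (4,3) (4,4) (4,5) (5,0) (5,1) (5,2) (5,3) (5,4) (5,5)] -> total=19
Click 2 (3,1) count=0: revealed 0 new [(none)] -> total=19
Click 3 (3,5) count=2: revealed 1 new [(3,5)] -> total=20

Answer: 20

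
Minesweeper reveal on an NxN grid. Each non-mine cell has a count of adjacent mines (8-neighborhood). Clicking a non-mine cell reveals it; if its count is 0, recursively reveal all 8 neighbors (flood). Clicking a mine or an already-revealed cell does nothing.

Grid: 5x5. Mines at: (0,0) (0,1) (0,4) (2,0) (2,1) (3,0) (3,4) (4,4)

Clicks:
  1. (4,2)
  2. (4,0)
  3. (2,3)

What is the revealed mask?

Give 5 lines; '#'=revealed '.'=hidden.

Answer: .....
.....
...#.
.###.
####.

Derivation:
Click 1 (4,2) count=0: revealed 6 new [(3,1) (3,2) (3,3) (4,1) (4,2) (4,3)] -> total=6
Click 2 (4,0) count=1: revealed 1 new [(4,0)] -> total=7
Click 3 (2,3) count=1: revealed 1 new [(2,3)] -> total=8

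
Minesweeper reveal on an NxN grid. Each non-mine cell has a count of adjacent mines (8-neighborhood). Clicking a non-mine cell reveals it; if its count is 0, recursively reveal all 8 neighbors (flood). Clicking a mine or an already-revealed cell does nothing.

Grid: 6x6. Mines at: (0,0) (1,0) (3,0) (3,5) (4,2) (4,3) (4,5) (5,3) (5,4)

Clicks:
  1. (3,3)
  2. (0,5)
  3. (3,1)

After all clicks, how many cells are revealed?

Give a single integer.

Click 1 (3,3) count=2: revealed 1 new [(3,3)] -> total=1
Click 2 (0,5) count=0: revealed 18 new [(0,1) (0,2) (0,3) (0,4) (0,5) (1,1) (1,2) (1,3) (1,4) (1,5) (2,1) (2,2) (2,3) (2,4) (2,5) (3,1) (3,2) (3,4)] -> total=19
Click 3 (3,1) count=2: revealed 0 new [(none)] -> total=19

Answer: 19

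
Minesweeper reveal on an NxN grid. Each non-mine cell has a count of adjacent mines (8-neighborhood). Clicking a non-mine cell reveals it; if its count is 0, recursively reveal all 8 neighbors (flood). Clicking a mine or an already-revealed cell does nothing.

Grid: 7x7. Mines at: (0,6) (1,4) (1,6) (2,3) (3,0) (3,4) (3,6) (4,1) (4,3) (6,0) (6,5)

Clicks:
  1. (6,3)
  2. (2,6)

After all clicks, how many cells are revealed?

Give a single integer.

Click 1 (6,3) count=0: revealed 8 new [(5,1) (5,2) (5,3) (5,4) (6,1) (6,2) (6,3) (6,4)] -> total=8
Click 2 (2,6) count=2: revealed 1 new [(2,6)] -> total=9

Answer: 9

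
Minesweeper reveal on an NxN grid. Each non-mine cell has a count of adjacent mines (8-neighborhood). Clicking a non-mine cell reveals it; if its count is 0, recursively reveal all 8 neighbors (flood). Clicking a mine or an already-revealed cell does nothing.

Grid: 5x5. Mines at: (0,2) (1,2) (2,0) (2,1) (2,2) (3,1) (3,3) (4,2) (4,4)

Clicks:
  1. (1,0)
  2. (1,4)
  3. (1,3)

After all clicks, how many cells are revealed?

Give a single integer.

Click 1 (1,0) count=2: revealed 1 new [(1,0)] -> total=1
Click 2 (1,4) count=0: revealed 6 new [(0,3) (0,4) (1,3) (1,4) (2,3) (2,4)] -> total=7
Click 3 (1,3) count=3: revealed 0 new [(none)] -> total=7

Answer: 7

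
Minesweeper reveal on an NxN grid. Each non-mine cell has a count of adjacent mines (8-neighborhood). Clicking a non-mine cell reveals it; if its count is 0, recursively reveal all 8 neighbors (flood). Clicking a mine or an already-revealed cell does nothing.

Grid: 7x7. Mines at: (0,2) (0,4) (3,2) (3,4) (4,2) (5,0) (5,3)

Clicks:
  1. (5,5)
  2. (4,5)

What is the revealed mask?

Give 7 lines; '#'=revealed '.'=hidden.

Click 1 (5,5) count=0: revealed 17 new [(0,5) (0,6) (1,5) (1,6) (2,5) (2,6) (3,5) (3,6) (4,4) (4,5) (4,6) (5,4) (5,5) (5,6) (6,4) (6,5) (6,6)] -> total=17
Click 2 (4,5) count=1: revealed 0 new [(none)] -> total=17

Answer: .....##
.....##
.....##
.....##
....###
....###
....###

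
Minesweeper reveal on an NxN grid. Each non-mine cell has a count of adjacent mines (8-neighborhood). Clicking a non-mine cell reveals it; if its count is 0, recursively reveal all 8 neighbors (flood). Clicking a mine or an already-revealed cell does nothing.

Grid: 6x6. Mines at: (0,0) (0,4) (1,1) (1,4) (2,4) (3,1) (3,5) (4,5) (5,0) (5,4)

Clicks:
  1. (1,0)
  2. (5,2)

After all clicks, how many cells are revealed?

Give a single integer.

Click 1 (1,0) count=2: revealed 1 new [(1,0)] -> total=1
Click 2 (5,2) count=0: revealed 6 new [(4,1) (4,2) (4,3) (5,1) (5,2) (5,3)] -> total=7

Answer: 7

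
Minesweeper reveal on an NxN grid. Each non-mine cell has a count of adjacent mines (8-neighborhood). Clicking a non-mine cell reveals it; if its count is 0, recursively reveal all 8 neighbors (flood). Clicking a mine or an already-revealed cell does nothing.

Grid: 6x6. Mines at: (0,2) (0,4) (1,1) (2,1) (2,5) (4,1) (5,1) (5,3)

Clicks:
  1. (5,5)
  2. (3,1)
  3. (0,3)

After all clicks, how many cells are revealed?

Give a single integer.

Answer: 8

Derivation:
Click 1 (5,5) count=0: revealed 6 new [(3,4) (3,5) (4,4) (4,5) (5,4) (5,5)] -> total=6
Click 2 (3,1) count=2: revealed 1 new [(3,1)] -> total=7
Click 3 (0,3) count=2: revealed 1 new [(0,3)] -> total=8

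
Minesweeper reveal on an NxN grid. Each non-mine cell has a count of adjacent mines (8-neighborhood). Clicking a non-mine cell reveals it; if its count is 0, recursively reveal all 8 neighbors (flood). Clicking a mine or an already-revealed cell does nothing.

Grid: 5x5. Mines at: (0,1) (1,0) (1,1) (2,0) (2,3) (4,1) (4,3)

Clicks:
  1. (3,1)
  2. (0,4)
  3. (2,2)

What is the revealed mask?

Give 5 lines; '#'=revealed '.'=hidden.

Answer: ..###
..###
..#..
.#...
.....

Derivation:
Click 1 (3,1) count=2: revealed 1 new [(3,1)] -> total=1
Click 2 (0,4) count=0: revealed 6 new [(0,2) (0,3) (0,4) (1,2) (1,3) (1,4)] -> total=7
Click 3 (2,2) count=2: revealed 1 new [(2,2)] -> total=8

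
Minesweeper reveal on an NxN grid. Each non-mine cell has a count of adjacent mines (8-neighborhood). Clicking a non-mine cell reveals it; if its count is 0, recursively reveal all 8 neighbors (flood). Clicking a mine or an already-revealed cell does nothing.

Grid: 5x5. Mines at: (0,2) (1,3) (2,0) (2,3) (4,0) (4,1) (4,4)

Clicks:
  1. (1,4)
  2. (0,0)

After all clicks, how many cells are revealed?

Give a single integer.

Answer: 5

Derivation:
Click 1 (1,4) count=2: revealed 1 new [(1,4)] -> total=1
Click 2 (0,0) count=0: revealed 4 new [(0,0) (0,1) (1,0) (1,1)] -> total=5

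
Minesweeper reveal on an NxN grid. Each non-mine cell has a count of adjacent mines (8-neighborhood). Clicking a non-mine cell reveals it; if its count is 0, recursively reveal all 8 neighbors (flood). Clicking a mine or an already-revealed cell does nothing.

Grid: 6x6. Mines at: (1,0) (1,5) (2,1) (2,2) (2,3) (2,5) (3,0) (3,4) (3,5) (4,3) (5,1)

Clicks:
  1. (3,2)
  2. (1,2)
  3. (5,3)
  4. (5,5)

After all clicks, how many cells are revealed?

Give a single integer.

Answer: 7

Derivation:
Click 1 (3,2) count=4: revealed 1 new [(3,2)] -> total=1
Click 2 (1,2) count=3: revealed 1 new [(1,2)] -> total=2
Click 3 (5,3) count=1: revealed 1 new [(5,3)] -> total=3
Click 4 (5,5) count=0: revealed 4 new [(4,4) (4,5) (5,4) (5,5)] -> total=7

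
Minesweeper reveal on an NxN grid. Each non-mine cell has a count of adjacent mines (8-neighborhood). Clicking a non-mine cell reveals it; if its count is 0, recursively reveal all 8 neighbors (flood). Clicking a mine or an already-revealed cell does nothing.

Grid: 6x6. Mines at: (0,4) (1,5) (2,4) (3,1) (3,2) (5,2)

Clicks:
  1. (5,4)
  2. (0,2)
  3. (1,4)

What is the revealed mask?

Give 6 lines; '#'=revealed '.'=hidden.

Answer: ####..
#####.
####..
...###
...###
...###

Derivation:
Click 1 (5,4) count=0: revealed 9 new [(3,3) (3,4) (3,5) (4,3) (4,4) (4,5) (5,3) (5,4) (5,5)] -> total=9
Click 2 (0,2) count=0: revealed 12 new [(0,0) (0,1) (0,2) (0,3) (1,0) (1,1) (1,2) (1,3) (2,0) (2,1) (2,2) (2,3)] -> total=21
Click 3 (1,4) count=3: revealed 1 new [(1,4)] -> total=22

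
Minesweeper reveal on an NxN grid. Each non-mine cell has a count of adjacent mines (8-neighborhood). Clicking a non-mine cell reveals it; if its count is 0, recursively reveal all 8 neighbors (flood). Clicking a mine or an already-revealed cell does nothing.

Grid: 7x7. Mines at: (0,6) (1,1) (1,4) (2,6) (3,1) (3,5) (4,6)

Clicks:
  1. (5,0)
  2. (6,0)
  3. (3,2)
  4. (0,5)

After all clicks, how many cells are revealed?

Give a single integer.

Click 1 (5,0) count=0: revealed 26 new [(2,2) (2,3) (2,4) (3,2) (3,3) (3,4) (4,0) (4,1) (4,2) (4,3) (4,4) (4,5) (5,0) (5,1) (5,2) (5,3) (5,4) (5,5) (5,6) (6,0) (6,1) (6,2) (6,3) (6,4) (6,5) (6,6)] -> total=26
Click 2 (6,0) count=0: revealed 0 new [(none)] -> total=26
Click 3 (3,2) count=1: revealed 0 new [(none)] -> total=26
Click 4 (0,5) count=2: revealed 1 new [(0,5)] -> total=27

Answer: 27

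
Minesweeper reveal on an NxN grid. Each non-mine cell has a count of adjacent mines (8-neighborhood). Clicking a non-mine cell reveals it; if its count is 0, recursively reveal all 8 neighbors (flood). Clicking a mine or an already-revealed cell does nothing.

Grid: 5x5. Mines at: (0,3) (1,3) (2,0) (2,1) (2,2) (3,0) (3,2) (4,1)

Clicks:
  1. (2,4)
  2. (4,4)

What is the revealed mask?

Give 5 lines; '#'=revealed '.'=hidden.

Click 1 (2,4) count=1: revealed 1 new [(2,4)] -> total=1
Click 2 (4,4) count=0: revealed 5 new [(2,3) (3,3) (3,4) (4,3) (4,4)] -> total=6

Answer: .....
.....
...##
...##
...##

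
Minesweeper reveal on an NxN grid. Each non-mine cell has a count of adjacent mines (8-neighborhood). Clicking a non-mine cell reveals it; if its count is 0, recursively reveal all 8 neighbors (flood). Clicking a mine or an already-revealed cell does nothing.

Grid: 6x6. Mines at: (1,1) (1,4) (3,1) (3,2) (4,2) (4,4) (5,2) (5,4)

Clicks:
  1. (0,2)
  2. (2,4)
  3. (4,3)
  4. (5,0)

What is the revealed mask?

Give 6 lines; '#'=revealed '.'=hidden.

Click 1 (0,2) count=1: revealed 1 new [(0,2)] -> total=1
Click 2 (2,4) count=1: revealed 1 new [(2,4)] -> total=2
Click 3 (4,3) count=5: revealed 1 new [(4,3)] -> total=3
Click 4 (5,0) count=0: revealed 4 new [(4,0) (4,1) (5,0) (5,1)] -> total=7

Answer: ..#...
......
....#.
......
##.#..
##....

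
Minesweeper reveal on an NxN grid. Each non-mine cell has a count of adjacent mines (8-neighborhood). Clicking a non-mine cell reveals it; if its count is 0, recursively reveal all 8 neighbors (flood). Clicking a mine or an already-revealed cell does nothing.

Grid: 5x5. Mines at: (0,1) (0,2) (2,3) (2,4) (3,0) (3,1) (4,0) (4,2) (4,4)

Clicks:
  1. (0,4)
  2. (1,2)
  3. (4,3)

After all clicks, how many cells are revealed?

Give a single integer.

Answer: 6

Derivation:
Click 1 (0,4) count=0: revealed 4 new [(0,3) (0,4) (1,3) (1,4)] -> total=4
Click 2 (1,2) count=3: revealed 1 new [(1,2)] -> total=5
Click 3 (4,3) count=2: revealed 1 new [(4,3)] -> total=6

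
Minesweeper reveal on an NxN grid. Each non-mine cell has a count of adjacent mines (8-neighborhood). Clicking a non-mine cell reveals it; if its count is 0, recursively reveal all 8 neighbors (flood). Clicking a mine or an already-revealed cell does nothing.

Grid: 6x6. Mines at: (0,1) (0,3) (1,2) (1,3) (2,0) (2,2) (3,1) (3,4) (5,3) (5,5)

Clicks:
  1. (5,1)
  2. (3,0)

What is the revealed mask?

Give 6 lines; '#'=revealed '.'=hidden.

Answer: ......
......
......
#.....
###...
###...

Derivation:
Click 1 (5,1) count=0: revealed 6 new [(4,0) (4,1) (4,2) (5,0) (5,1) (5,2)] -> total=6
Click 2 (3,0) count=2: revealed 1 new [(3,0)] -> total=7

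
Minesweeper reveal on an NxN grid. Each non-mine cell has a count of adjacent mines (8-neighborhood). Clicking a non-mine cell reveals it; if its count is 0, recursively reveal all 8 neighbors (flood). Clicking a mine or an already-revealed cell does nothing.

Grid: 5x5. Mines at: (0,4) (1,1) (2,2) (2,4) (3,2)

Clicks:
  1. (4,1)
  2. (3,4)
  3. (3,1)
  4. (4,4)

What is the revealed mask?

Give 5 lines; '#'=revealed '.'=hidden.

Click 1 (4,1) count=1: revealed 1 new [(4,1)] -> total=1
Click 2 (3,4) count=1: revealed 1 new [(3,4)] -> total=2
Click 3 (3,1) count=2: revealed 1 new [(3,1)] -> total=3
Click 4 (4,4) count=0: revealed 3 new [(3,3) (4,3) (4,4)] -> total=6

Answer: .....
.....
.....
.#.##
.#.##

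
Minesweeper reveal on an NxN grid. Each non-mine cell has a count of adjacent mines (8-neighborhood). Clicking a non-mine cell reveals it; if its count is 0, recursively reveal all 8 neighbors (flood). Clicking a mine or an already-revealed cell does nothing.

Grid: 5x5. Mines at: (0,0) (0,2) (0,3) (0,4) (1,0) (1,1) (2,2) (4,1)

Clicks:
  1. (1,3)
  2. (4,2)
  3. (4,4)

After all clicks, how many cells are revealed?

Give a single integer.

Click 1 (1,3) count=4: revealed 1 new [(1,3)] -> total=1
Click 2 (4,2) count=1: revealed 1 new [(4,2)] -> total=2
Click 3 (4,4) count=0: revealed 8 new [(1,4) (2,3) (2,4) (3,2) (3,3) (3,4) (4,3) (4,4)] -> total=10

Answer: 10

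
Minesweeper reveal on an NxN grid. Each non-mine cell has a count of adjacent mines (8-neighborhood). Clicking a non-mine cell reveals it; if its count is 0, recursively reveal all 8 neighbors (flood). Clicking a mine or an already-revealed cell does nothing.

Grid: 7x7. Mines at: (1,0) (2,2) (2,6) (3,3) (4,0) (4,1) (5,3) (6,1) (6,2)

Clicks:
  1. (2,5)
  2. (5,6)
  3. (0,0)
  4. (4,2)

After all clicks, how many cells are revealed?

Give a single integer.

Click 1 (2,5) count=1: revealed 1 new [(2,5)] -> total=1
Click 2 (5,6) count=0: revealed 12 new [(3,4) (3,5) (3,6) (4,4) (4,5) (4,6) (5,4) (5,5) (5,6) (6,4) (6,5) (6,6)] -> total=13
Click 3 (0,0) count=1: revealed 1 new [(0,0)] -> total=14
Click 4 (4,2) count=3: revealed 1 new [(4,2)] -> total=15

Answer: 15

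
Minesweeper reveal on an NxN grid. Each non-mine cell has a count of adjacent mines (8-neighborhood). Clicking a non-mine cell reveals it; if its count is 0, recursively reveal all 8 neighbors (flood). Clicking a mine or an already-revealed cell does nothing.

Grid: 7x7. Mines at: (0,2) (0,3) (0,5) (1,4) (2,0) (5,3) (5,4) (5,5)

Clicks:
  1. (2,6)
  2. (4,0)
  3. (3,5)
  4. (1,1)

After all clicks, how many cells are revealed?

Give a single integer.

Answer: 31

Derivation:
Click 1 (2,6) count=0: revealed 31 new [(1,1) (1,2) (1,3) (1,5) (1,6) (2,1) (2,2) (2,3) (2,4) (2,5) (2,6) (3,0) (3,1) (3,2) (3,3) (3,4) (3,5) (3,6) (4,0) (4,1) (4,2) (4,3) (4,4) (4,5) (4,6) (5,0) (5,1) (5,2) (6,0) (6,1) (6,2)] -> total=31
Click 2 (4,0) count=0: revealed 0 new [(none)] -> total=31
Click 3 (3,5) count=0: revealed 0 new [(none)] -> total=31
Click 4 (1,1) count=2: revealed 0 new [(none)] -> total=31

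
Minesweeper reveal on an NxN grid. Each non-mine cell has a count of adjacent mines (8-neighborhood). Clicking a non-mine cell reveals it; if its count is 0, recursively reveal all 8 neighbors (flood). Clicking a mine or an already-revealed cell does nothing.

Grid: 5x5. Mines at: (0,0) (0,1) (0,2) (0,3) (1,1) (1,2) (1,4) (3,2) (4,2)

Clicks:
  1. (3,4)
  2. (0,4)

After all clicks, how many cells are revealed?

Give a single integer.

Click 1 (3,4) count=0: revealed 6 new [(2,3) (2,4) (3,3) (3,4) (4,3) (4,4)] -> total=6
Click 2 (0,4) count=2: revealed 1 new [(0,4)] -> total=7

Answer: 7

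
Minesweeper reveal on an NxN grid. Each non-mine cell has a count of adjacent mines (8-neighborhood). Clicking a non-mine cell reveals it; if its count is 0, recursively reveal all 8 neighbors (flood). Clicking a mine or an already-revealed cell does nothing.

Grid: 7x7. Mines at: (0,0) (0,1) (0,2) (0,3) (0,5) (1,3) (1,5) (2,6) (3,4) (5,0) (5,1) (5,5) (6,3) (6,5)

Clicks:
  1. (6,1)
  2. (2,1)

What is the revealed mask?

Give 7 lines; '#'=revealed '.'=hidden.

Click 1 (6,1) count=2: revealed 1 new [(6,1)] -> total=1
Click 2 (2,1) count=0: revealed 15 new [(1,0) (1,1) (1,2) (2,0) (2,1) (2,2) (2,3) (3,0) (3,1) (3,2) (3,3) (4,0) (4,1) (4,2) (4,3)] -> total=16

Answer: .......
###....
####...
####...
####...
.......
.#.....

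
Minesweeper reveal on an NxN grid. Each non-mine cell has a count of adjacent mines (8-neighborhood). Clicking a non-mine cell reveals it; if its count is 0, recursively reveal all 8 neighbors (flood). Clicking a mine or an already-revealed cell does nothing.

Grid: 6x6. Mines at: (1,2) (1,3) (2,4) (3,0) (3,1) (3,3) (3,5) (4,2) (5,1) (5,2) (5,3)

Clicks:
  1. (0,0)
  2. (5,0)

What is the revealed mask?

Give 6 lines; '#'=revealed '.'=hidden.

Click 1 (0,0) count=0: revealed 6 new [(0,0) (0,1) (1,0) (1,1) (2,0) (2,1)] -> total=6
Click 2 (5,0) count=1: revealed 1 new [(5,0)] -> total=7

Answer: ##....
##....
##....
......
......
#.....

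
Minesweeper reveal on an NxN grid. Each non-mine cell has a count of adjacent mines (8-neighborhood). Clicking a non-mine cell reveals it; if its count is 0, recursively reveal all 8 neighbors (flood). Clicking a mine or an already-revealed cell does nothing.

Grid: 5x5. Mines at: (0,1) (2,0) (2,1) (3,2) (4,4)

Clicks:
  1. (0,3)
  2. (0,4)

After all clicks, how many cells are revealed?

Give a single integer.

Answer: 11

Derivation:
Click 1 (0,3) count=0: revealed 11 new [(0,2) (0,3) (0,4) (1,2) (1,3) (1,4) (2,2) (2,3) (2,4) (3,3) (3,4)] -> total=11
Click 2 (0,4) count=0: revealed 0 new [(none)] -> total=11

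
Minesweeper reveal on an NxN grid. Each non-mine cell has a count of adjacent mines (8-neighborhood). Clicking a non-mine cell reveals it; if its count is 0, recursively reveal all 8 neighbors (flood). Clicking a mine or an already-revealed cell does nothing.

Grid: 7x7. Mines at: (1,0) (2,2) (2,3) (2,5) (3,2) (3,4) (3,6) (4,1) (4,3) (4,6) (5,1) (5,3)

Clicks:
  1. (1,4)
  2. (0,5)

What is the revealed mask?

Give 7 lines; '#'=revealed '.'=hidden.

Click 1 (1,4) count=2: revealed 1 new [(1,4)] -> total=1
Click 2 (0,5) count=0: revealed 11 new [(0,1) (0,2) (0,3) (0,4) (0,5) (0,6) (1,1) (1,2) (1,3) (1,5) (1,6)] -> total=12

Answer: .######
.######
.......
.......
.......
.......
.......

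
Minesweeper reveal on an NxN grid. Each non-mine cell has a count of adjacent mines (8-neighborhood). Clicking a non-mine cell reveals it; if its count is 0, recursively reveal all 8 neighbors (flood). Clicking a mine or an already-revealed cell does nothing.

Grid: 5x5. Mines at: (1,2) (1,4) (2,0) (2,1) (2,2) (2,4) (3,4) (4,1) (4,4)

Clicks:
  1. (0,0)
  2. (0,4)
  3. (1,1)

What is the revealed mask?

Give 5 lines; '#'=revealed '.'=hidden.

Answer: ##..#
##...
.....
.....
.....

Derivation:
Click 1 (0,0) count=0: revealed 4 new [(0,0) (0,1) (1,0) (1,1)] -> total=4
Click 2 (0,4) count=1: revealed 1 new [(0,4)] -> total=5
Click 3 (1,1) count=4: revealed 0 new [(none)] -> total=5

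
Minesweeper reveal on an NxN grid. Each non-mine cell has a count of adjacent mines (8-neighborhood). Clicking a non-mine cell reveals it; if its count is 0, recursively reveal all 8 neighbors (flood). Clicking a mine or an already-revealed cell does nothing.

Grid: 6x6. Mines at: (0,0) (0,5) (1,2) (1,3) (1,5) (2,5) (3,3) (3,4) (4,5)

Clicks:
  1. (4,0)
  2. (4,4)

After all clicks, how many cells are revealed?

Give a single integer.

Click 1 (4,0) count=0: revealed 18 new [(1,0) (1,1) (2,0) (2,1) (2,2) (3,0) (3,1) (3,2) (4,0) (4,1) (4,2) (4,3) (4,4) (5,0) (5,1) (5,2) (5,3) (5,4)] -> total=18
Click 2 (4,4) count=3: revealed 0 new [(none)] -> total=18

Answer: 18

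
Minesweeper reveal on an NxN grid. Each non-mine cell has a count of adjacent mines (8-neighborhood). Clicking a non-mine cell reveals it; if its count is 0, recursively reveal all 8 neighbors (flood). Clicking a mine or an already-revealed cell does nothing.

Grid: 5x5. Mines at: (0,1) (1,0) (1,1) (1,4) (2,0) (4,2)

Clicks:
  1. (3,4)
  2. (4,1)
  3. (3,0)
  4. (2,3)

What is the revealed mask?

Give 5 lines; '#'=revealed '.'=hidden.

Click 1 (3,4) count=0: revealed 6 new [(2,3) (2,4) (3,3) (3,4) (4,3) (4,4)] -> total=6
Click 2 (4,1) count=1: revealed 1 new [(4,1)] -> total=7
Click 3 (3,0) count=1: revealed 1 new [(3,0)] -> total=8
Click 4 (2,3) count=1: revealed 0 new [(none)] -> total=8

Answer: .....
.....
...##
#..##
.#.##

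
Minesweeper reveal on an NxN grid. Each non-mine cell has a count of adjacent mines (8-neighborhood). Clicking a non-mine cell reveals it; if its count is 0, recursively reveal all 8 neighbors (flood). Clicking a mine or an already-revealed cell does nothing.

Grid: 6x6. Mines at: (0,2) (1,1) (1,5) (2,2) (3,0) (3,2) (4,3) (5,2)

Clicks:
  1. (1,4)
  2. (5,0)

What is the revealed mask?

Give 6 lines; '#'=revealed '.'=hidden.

Answer: ......
....#.
......
......
##....
##....

Derivation:
Click 1 (1,4) count=1: revealed 1 new [(1,4)] -> total=1
Click 2 (5,0) count=0: revealed 4 new [(4,0) (4,1) (5,0) (5,1)] -> total=5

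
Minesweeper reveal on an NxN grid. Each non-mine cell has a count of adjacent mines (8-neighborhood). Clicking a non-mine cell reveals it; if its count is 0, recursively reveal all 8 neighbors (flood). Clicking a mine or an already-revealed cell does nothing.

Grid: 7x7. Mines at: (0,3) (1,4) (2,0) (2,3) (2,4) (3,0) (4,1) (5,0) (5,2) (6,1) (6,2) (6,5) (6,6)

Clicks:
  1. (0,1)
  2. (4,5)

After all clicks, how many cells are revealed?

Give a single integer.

Click 1 (0,1) count=0: revealed 6 new [(0,0) (0,1) (0,2) (1,0) (1,1) (1,2)] -> total=6
Click 2 (4,5) count=0: revealed 18 new [(0,5) (0,6) (1,5) (1,6) (2,5) (2,6) (3,3) (3,4) (3,5) (3,6) (4,3) (4,4) (4,5) (4,6) (5,3) (5,4) (5,5) (5,6)] -> total=24

Answer: 24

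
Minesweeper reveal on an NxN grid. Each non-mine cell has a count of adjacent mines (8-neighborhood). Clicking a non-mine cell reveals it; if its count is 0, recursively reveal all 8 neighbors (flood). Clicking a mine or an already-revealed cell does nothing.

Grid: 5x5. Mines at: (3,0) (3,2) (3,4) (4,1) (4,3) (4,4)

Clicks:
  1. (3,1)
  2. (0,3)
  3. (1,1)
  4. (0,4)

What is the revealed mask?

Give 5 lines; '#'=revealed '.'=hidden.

Click 1 (3,1) count=3: revealed 1 new [(3,1)] -> total=1
Click 2 (0,3) count=0: revealed 15 new [(0,0) (0,1) (0,2) (0,3) (0,4) (1,0) (1,1) (1,2) (1,3) (1,4) (2,0) (2,1) (2,2) (2,3) (2,4)] -> total=16
Click 3 (1,1) count=0: revealed 0 new [(none)] -> total=16
Click 4 (0,4) count=0: revealed 0 new [(none)] -> total=16

Answer: #####
#####
#####
.#...
.....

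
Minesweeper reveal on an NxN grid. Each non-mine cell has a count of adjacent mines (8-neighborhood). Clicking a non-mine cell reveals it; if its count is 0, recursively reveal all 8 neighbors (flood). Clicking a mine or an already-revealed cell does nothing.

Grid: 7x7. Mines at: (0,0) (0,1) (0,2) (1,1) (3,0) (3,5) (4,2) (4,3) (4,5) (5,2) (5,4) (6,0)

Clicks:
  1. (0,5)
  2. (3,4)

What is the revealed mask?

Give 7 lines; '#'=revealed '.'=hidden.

Answer: ...####
..#####
..#####
..###..
.......
.......
.......

Derivation:
Click 1 (0,5) count=0: revealed 17 new [(0,3) (0,4) (0,5) (0,6) (1,2) (1,3) (1,4) (1,5) (1,6) (2,2) (2,3) (2,4) (2,5) (2,6) (3,2) (3,3) (3,4)] -> total=17
Click 2 (3,4) count=3: revealed 0 new [(none)] -> total=17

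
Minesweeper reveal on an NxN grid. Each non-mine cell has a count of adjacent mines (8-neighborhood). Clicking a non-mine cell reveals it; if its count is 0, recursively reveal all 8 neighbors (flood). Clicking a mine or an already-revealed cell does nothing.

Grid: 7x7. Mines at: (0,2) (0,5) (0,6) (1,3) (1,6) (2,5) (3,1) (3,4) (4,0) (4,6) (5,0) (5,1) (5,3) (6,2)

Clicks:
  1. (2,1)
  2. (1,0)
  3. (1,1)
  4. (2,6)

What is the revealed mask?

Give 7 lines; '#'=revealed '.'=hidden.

Answer: ##.....
##.....
##....#
.......
.......
.......
.......

Derivation:
Click 1 (2,1) count=1: revealed 1 new [(2,1)] -> total=1
Click 2 (1,0) count=0: revealed 5 new [(0,0) (0,1) (1,0) (1,1) (2,0)] -> total=6
Click 3 (1,1) count=1: revealed 0 new [(none)] -> total=6
Click 4 (2,6) count=2: revealed 1 new [(2,6)] -> total=7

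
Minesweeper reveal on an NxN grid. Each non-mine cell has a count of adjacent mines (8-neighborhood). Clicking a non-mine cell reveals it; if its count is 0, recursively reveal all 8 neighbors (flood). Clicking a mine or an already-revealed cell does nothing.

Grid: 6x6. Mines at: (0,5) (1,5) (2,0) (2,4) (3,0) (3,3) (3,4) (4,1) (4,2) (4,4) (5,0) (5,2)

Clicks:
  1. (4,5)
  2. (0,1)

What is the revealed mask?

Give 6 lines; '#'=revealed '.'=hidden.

Click 1 (4,5) count=2: revealed 1 new [(4,5)] -> total=1
Click 2 (0,1) count=0: revealed 13 new [(0,0) (0,1) (0,2) (0,3) (0,4) (1,0) (1,1) (1,2) (1,3) (1,4) (2,1) (2,2) (2,3)] -> total=14

Answer: #####.
#####.
.###..
......
.....#
......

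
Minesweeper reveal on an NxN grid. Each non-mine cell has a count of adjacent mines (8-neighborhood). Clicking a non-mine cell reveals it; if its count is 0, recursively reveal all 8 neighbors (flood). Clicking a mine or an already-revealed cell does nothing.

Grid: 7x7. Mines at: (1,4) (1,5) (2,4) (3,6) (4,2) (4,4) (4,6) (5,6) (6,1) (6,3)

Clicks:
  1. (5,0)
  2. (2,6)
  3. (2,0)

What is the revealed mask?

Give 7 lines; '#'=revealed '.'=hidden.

Click 1 (5,0) count=1: revealed 1 new [(5,0)] -> total=1
Click 2 (2,6) count=2: revealed 1 new [(2,6)] -> total=2
Click 3 (2,0) count=0: revealed 19 new [(0,0) (0,1) (0,2) (0,3) (1,0) (1,1) (1,2) (1,3) (2,0) (2,1) (2,2) (2,3) (3,0) (3,1) (3,2) (3,3) (4,0) (4,1) (5,1)] -> total=21

Answer: ####...
####...
####..#
####...
##.....
##.....
.......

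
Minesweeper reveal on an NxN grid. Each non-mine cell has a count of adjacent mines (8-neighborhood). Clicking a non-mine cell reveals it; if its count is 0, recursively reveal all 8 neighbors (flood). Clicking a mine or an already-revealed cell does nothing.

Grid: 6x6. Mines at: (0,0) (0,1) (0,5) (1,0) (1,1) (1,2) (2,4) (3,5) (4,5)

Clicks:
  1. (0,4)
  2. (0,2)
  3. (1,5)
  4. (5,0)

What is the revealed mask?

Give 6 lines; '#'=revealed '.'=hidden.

Click 1 (0,4) count=1: revealed 1 new [(0,4)] -> total=1
Click 2 (0,2) count=3: revealed 1 new [(0,2)] -> total=2
Click 3 (1,5) count=2: revealed 1 new [(1,5)] -> total=3
Click 4 (5,0) count=0: revealed 19 new [(2,0) (2,1) (2,2) (2,3) (3,0) (3,1) (3,2) (3,3) (3,4) (4,0) (4,1) (4,2) (4,3) (4,4) (5,0) (5,1) (5,2) (5,3) (5,4)] -> total=22

Answer: ..#.#.
.....#
####..
#####.
#####.
#####.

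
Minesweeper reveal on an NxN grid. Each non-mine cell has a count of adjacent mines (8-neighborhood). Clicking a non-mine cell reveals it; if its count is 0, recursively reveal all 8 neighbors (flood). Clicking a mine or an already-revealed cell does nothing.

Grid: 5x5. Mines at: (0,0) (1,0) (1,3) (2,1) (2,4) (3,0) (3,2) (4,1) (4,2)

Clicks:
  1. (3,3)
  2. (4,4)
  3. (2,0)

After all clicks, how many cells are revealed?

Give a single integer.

Answer: 5

Derivation:
Click 1 (3,3) count=3: revealed 1 new [(3,3)] -> total=1
Click 2 (4,4) count=0: revealed 3 new [(3,4) (4,3) (4,4)] -> total=4
Click 3 (2,0) count=3: revealed 1 new [(2,0)] -> total=5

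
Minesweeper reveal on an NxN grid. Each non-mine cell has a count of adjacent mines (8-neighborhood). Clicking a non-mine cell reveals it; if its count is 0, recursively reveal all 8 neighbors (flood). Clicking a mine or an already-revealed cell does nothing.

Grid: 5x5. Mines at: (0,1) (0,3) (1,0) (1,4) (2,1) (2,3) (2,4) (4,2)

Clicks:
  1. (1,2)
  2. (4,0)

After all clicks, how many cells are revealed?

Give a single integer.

Answer: 5

Derivation:
Click 1 (1,2) count=4: revealed 1 new [(1,2)] -> total=1
Click 2 (4,0) count=0: revealed 4 new [(3,0) (3,1) (4,0) (4,1)] -> total=5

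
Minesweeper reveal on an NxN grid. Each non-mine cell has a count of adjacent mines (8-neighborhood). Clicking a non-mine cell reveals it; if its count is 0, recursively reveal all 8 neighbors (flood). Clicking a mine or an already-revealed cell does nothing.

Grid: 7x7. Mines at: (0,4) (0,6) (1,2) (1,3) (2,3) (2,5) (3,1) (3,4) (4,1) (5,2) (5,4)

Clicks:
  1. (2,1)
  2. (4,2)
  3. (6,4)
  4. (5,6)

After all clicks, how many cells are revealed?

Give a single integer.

Click 1 (2,1) count=2: revealed 1 new [(2,1)] -> total=1
Click 2 (4,2) count=3: revealed 1 new [(4,2)] -> total=2
Click 3 (6,4) count=1: revealed 1 new [(6,4)] -> total=3
Click 4 (5,6) count=0: revealed 8 new [(3,5) (3,6) (4,5) (4,6) (5,5) (5,6) (6,5) (6,6)] -> total=11

Answer: 11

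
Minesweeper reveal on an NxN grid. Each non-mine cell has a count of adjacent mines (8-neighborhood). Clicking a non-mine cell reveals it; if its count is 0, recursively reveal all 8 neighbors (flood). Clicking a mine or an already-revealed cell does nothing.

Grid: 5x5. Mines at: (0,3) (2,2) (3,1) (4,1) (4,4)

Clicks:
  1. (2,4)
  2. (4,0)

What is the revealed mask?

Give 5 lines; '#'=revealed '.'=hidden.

Answer: .....
...##
...##
...##
#....

Derivation:
Click 1 (2,4) count=0: revealed 6 new [(1,3) (1,4) (2,3) (2,4) (3,3) (3,4)] -> total=6
Click 2 (4,0) count=2: revealed 1 new [(4,0)] -> total=7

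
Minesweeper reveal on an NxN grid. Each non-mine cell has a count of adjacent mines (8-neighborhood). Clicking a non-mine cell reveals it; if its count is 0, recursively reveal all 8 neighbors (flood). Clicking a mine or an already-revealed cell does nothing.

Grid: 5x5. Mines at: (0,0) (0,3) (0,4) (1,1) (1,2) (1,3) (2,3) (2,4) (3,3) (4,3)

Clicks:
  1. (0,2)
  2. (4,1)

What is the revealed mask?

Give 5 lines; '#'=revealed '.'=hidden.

Answer: ..#..
.....
###..
###..
###..

Derivation:
Click 1 (0,2) count=4: revealed 1 new [(0,2)] -> total=1
Click 2 (4,1) count=0: revealed 9 new [(2,0) (2,1) (2,2) (3,0) (3,1) (3,2) (4,0) (4,1) (4,2)] -> total=10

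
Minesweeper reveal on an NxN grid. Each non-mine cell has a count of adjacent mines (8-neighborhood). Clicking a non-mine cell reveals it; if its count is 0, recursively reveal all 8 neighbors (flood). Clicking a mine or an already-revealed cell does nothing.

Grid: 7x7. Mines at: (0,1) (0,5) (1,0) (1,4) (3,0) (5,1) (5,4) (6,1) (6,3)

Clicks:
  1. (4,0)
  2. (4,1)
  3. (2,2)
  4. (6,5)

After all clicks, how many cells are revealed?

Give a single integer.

Answer: 28

Derivation:
Click 1 (4,0) count=2: revealed 1 new [(4,0)] -> total=1
Click 2 (4,1) count=2: revealed 1 new [(4,1)] -> total=2
Click 3 (2,2) count=0: revealed 26 new [(1,1) (1,2) (1,3) (1,5) (1,6) (2,1) (2,2) (2,3) (2,4) (2,5) (2,6) (3,1) (3,2) (3,3) (3,4) (3,5) (3,6) (4,2) (4,3) (4,4) (4,5) (4,6) (5,5) (5,6) (6,5) (6,6)] -> total=28
Click 4 (6,5) count=1: revealed 0 new [(none)] -> total=28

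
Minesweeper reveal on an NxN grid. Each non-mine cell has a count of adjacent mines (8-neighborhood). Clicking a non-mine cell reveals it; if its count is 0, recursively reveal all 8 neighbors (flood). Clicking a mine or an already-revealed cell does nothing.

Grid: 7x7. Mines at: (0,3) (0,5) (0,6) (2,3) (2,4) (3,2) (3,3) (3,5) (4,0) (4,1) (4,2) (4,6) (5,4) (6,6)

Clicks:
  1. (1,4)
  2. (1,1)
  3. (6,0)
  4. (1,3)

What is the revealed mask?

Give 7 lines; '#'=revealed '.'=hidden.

Click 1 (1,4) count=4: revealed 1 new [(1,4)] -> total=1
Click 2 (1,1) count=0: revealed 11 new [(0,0) (0,1) (0,2) (1,0) (1,1) (1,2) (2,0) (2,1) (2,2) (3,0) (3,1)] -> total=12
Click 3 (6,0) count=0: revealed 8 new [(5,0) (5,1) (5,2) (5,3) (6,0) (6,1) (6,2) (6,3)] -> total=20
Click 4 (1,3) count=3: revealed 1 new [(1,3)] -> total=21

Answer: ###....
#####..
###....
##.....
.......
####...
####...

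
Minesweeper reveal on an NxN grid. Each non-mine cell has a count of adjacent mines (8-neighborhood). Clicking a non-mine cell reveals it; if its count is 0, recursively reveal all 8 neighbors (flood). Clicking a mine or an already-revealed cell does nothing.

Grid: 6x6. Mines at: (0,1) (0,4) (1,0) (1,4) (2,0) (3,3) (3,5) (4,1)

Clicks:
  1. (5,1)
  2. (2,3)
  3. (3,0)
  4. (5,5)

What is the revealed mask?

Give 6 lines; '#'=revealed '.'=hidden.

Click 1 (5,1) count=1: revealed 1 new [(5,1)] -> total=1
Click 2 (2,3) count=2: revealed 1 new [(2,3)] -> total=2
Click 3 (3,0) count=2: revealed 1 new [(3,0)] -> total=3
Click 4 (5,5) count=0: revealed 8 new [(4,2) (4,3) (4,4) (4,5) (5,2) (5,3) (5,4) (5,5)] -> total=11

Answer: ......
......
...#..
#.....
..####
.#####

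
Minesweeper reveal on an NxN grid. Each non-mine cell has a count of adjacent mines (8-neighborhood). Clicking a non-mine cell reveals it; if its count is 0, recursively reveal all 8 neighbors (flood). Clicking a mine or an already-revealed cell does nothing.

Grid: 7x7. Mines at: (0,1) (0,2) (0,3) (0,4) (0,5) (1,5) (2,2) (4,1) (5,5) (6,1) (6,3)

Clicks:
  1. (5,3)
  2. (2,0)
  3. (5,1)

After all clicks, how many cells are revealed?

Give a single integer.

Click 1 (5,3) count=1: revealed 1 new [(5,3)] -> total=1
Click 2 (2,0) count=0: revealed 6 new [(1,0) (1,1) (2,0) (2,1) (3,0) (3,1)] -> total=7
Click 3 (5,1) count=2: revealed 1 new [(5,1)] -> total=8

Answer: 8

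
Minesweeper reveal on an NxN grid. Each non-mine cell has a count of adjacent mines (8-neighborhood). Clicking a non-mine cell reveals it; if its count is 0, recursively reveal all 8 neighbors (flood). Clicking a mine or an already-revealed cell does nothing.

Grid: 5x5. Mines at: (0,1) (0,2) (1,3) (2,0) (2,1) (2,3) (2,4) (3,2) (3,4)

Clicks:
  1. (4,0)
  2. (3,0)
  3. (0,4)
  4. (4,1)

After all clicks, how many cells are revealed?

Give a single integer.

Answer: 5

Derivation:
Click 1 (4,0) count=0: revealed 4 new [(3,0) (3,1) (4,0) (4,1)] -> total=4
Click 2 (3,0) count=2: revealed 0 new [(none)] -> total=4
Click 3 (0,4) count=1: revealed 1 new [(0,4)] -> total=5
Click 4 (4,1) count=1: revealed 0 new [(none)] -> total=5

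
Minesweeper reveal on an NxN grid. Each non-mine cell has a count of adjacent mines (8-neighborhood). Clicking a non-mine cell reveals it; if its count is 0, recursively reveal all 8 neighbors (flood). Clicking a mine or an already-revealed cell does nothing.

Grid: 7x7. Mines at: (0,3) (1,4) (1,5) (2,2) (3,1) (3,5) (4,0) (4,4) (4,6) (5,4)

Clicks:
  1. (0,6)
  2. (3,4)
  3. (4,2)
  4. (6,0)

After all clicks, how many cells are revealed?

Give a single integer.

Answer: 13

Derivation:
Click 1 (0,6) count=1: revealed 1 new [(0,6)] -> total=1
Click 2 (3,4) count=2: revealed 1 new [(3,4)] -> total=2
Click 3 (4,2) count=1: revealed 1 new [(4,2)] -> total=3
Click 4 (6,0) count=0: revealed 10 new [(4,1) (4,3) (5,0) (5,1) (5,2) (5,3) (6,0) (6,1) (6,2) (6,3)] -> total=13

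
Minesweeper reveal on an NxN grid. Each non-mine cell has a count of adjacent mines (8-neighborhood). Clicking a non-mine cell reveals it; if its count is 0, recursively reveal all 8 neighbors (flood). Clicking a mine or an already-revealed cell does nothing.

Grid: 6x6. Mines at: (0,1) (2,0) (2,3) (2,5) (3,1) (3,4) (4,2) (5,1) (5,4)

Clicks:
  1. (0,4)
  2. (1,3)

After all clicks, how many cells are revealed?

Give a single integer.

Click 1 (0,4) count=0: revealed 8 new [(0,2) (0,3) (0,4) (0,5) (1,2) (1,3) (1,4) (1,5)] -> total=8
Click 2 (1,3) count=1: revealed 0 new [(none)] -> total=8

Answer: 8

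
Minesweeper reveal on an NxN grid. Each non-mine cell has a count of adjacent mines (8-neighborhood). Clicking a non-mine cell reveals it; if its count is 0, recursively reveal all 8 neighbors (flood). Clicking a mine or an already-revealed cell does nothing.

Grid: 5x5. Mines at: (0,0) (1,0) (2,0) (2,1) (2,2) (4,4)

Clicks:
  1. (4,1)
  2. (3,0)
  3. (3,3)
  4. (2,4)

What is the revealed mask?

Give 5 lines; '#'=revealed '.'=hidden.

Answer: .####
.####
...##
#####
####.

Derivation:
Click 1 (4,1) count=0: revealed 8 new [(3,0) (3,1) (3,2) (3,3) (4,0) (4,1) (4,2) (4,3)] -> total=8
Click 2 (3,0) count=2: revealed 0 new [(none)] -> total=8
Click 3 (3,3) count=2: revealed 0 new [(none)] -> total=8
Click 4 (2,4) count=0: revealed 11 new [(0,1) (0,2) (0,3) (0,4) (1,1) (1,2) (1,3) (1,4) (2,3) (2,4) (3,4)] -> total=19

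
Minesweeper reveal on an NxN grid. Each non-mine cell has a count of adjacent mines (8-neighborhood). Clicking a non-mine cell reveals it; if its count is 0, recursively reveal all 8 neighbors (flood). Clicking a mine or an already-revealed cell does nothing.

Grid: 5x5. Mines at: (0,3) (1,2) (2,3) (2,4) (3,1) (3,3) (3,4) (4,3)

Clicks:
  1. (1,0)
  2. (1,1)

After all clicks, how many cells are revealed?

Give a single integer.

Answer: 6

Derivation:
Click 1 (1,0) count=0: revealed 6 new [(0,0) (0,1) (1,0) (1,1) (2,0) (2,1)] -> total=6
Click 2 (1,1) count=1: revealed 0 new [(none)] -> total=6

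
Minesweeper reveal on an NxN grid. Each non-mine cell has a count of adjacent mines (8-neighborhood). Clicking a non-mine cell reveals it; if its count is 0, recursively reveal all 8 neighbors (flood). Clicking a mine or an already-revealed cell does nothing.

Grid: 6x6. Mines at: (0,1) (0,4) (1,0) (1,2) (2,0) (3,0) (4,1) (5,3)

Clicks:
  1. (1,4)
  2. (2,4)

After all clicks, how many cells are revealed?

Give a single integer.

Click 1 (1,4) count=1: revealed 1 new [(1,4)] -> total=1
Click 2 (2,4) count=0: revealed 16 new [(1,3) (1,5) (2,2) (2,3) (2,4) (2,5) (3,2) (3,3) (3,4) (3,5) (4,2) (4,3) (4,4) (4,5) (5,4) (5,5)] -> total=17

Answer: 17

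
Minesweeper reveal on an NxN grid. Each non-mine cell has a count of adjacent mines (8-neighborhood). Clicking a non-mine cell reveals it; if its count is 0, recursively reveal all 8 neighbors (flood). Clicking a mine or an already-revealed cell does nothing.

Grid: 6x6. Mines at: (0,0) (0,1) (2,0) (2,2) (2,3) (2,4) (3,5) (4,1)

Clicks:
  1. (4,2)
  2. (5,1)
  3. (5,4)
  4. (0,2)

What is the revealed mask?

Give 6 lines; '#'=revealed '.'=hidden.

Answer: ..#...
......
......
..###.
..####
.#####

Derivation:
Click 1 (4,2) count=1: revealed 1 new [(4,2)] -> total=1
Click 2 (5,1) count=1: revealed 1 new [(5,1)] -> total=2
Click 3 (5,4) count=0: revealed 10 new [(3,2) (3,3) (3,4) (4,3) (4,4) (4,5) (5,2) (5,3) (5,4) (5,5)] -> total=12
Click 4 (0,2) count=1: revealed 1 new [(0,2)] -> total=13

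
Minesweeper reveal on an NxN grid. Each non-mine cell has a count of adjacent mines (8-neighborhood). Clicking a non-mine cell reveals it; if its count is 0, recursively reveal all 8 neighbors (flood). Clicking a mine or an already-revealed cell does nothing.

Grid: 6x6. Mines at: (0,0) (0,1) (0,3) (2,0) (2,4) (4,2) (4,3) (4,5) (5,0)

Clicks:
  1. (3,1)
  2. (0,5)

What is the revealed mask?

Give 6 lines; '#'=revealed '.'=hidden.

Answer: ....##
....##
......
.#....
......
......

Derivation:
Click 1 (3,1) count=2: revealed 1 new [(3,1)] -> total=1
Click 2 (0,5) count=0: revealed 4 new [(0,4) (0,5) (1,4) (1,5)] -> total=5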